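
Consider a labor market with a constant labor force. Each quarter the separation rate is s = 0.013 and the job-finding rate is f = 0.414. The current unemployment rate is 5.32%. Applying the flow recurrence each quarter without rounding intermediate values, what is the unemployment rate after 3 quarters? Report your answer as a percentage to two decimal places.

Unemployment rate after three quarters ≈ 3.47%.

With a fixed labor force, u_{t+1} = u_t + s·(1−u_t) − f·u_t = u_t·(1−s−f) + s.
Here 1−s−f = 0.573 and s = 0.013.
u_1 = 0.053200 × 0.573 + 0.013 = 0.043484.
u_2 = 0.043484 × 0.573 + 0.013 = 0.037916.
u_3 = 0.037916 × 0.573 + 0.013 = 0.034726.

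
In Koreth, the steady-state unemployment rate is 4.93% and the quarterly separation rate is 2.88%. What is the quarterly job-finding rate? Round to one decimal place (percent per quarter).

Job-finding rate ≈ 55.5% per quarter.

From u* = s/(s+f): f = s·(1−u)/u.
f = 2.88 × (1 − 0.0493) / 0.0493 = 2.7380 / 0.0493 ≈ 55.5% per quarter.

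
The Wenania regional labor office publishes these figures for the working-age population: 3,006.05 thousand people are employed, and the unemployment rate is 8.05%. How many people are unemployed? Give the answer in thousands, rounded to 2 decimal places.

About 263.17 thousand are unemployed.

Let U be the number unemployed. The labor force is E + U, and U/(E+U) = 0.0805.
So U = 0.0805 × 3,006.05 / (1 − 0.0805) = 241.9870 / 0.9195 ≈ 263.17 thousand.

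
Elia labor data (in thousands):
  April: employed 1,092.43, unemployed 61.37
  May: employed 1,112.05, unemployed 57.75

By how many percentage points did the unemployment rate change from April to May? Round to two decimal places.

April: labor force = 1,092.43 + 61.37 = 1,153.80; u = 61.37/1,153.80 = 5.32%.
May: labor force = 1,112.05 + 57.75 = 1,169.80; u = 57.75/1,169.80 = 4.94%.
Change = 4.94% − 5.32% = −0.38 pp.

The unemployment rate changed by −0.38 percentage points.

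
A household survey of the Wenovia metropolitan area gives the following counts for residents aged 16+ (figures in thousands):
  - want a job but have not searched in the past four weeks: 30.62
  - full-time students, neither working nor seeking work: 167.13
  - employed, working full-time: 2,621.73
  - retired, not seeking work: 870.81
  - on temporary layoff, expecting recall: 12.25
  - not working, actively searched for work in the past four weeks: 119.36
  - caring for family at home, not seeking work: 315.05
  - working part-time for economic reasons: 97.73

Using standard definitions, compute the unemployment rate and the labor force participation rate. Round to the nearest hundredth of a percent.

Employed = 2,621.73 + 97.73 = 2,719.46 thousand (anyone who worked, including part-time for economic reasons, counts as employed).
Unemployed = 12.25 + 119.36 = 131.61 thousand (jobless and actively searching, or on temporary layoff).
Labor force = 2,719.46 + 131.61 = 2,851.07 thousand.
Not in labor force = 30.62 + 167.13 + 870.81 + 315.05 = 1,383.61 thousand (those not working and not actively searching are outside the labor force — including those who want a job but have given up searching).
Civilian working-age population = 2,851.07 + 1,383.61 = 4,234.68 thousand.
Unemployment rate = 131.61 / 2,851.07 = 4.62%.
Labor force participation rate = 2,851.07 / 4,234.68 = 67.33%.

Unemployment rate ≈ 4.62%; labor force participation rate ≈ 67.33%.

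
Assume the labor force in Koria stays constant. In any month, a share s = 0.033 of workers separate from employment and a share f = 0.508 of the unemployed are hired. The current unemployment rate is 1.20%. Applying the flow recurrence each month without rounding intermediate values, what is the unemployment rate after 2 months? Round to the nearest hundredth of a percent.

Unemployment rate after two months ≈ 5.07%.

With a fixed labor force, u_{t+1} = u_t + s·(1−u_t) − f·u_t = u_t·(1−s−f) + s.
Here 1−s−f = 0.459 and s = 0.033.
u_1 = 0.012000 × 0.459 + 0.033 = 0.038508.
u_2 = 0.038508 × 0.459 + 0.033 = 0.050675.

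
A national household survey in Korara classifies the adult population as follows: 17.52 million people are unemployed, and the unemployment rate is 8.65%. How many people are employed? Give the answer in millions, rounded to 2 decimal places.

About 185.02 million are employed.

Labor force = U / u = 17.52 / 0.0865 ≈ 202.54 million.
Employed = labor force − unemployed = 202.54 − 17.52 = 185.02 million.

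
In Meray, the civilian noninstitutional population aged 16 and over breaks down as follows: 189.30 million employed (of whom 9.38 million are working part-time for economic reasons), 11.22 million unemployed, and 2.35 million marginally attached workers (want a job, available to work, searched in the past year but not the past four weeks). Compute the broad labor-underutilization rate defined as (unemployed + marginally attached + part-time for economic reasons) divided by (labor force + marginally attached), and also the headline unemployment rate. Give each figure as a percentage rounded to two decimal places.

Labor force = 189.30 + 11.22 = 200.52 million.
Numerator = 11.22 + 2.35 + 9.38 = 22.95 million.
Denominator = 200.52 + 2.35 = 202.87 million.
Broad rate = 22.95 / 202.87 = 11.31%.
Headline unemployment rate = 11.22 / 200.52 = 5.60%.

Broad underutilization rate ≈ 11.31%; headline unemployment rate ≈ 5.60%.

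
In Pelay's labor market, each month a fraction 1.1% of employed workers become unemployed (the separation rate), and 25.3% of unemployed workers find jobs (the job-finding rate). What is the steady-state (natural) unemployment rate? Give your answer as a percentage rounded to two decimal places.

Steady-state unemployment rate ≈ 4.17%.

At steady state the flows balance: s·E = f·U, so U/(E+U) = s/(s+f).
u* = 1.1 / (1.1 + 25.3) = 1.1 / 26.40 = 4.17%.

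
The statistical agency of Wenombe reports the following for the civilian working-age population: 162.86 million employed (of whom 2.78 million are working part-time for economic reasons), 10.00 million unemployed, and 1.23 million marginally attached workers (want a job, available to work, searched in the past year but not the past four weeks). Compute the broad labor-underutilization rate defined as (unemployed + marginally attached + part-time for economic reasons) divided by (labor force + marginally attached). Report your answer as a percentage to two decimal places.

Labor force = 162.86 + 10.00 = 172.86 million.
Numerator = 10.00 + 1.23 + 2.78 = 14.01 million.
Denominator = 172.86 + 1.23 = 174.09 million.
Broad rate = 14.01 / 174.09 = 8.05%.

Broad underutilization rate ≈ 8.05%.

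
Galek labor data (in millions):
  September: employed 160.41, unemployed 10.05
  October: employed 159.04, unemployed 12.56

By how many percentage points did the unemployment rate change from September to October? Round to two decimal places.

The unemployment rate changed by +1.42 percentage points.

September: labor force = 160.41 + 10.05 = 170.46; u = 10.05/170.46 = 5.90%.
October: labor force = 159.04 + 12.56 = 171.60; u = 12.56/171.60 = 7.32%.
Change = 7.32% − 5.90% = +1.42 pp.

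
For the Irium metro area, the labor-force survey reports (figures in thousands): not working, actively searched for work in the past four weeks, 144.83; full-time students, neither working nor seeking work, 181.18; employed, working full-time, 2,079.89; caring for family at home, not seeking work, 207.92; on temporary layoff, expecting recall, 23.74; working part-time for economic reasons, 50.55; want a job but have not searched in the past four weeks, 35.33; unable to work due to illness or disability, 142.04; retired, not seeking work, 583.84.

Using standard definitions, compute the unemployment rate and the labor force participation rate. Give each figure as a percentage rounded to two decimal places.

Unemployment rate ≈ 7.33%; labor force participation rate ≈ 66.65%.

Employed = 2,079.89 + 50.55 = 2,130.44 thousand (anyone who worked, including part-time for economic reasons, counts as employed).
Unemployed = 144.83 + 23.74 = 168.57 thousand (jobless and actively searching, or on temporary layoff).
Labor force = 2,130.44 + 168.57 = 2,299.01 thousand.
Not in labor force = 181.18 + 207.92 + 35.33 + 142.04 + 583.84 = 1,150.31 thousand (those not working and not actively searching are outside the labor force — including those who want a job but have given up searching).
Civilian working-age population = 2,299.01 + 1,150.31 = 3,449.32 thousand.
Unemployment rate = 168.57 / 2,299.01 = 7.33%.
Labor force participation rate = 2,299.01 / 3,449.32 = 66.65%.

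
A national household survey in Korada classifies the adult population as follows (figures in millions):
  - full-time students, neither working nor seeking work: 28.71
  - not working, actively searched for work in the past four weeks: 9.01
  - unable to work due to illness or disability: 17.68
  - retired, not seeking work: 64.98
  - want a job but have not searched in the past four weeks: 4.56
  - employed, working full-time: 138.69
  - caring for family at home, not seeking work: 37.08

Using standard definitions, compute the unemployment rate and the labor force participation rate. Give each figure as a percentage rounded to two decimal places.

Unemployment rate ≈ 6.10%; labor force participation rate ≈ 49.12%.

Employed = 138.69 million.
Unemployed = 9.01 million.
Labor force = 138.69 + 9.01 = 147.70 million.
Not in labor force = 28.71 + 17.68 + 64.98 + 4.56 + 37.08 = 153.01 million (those not working and not actively searching are outside the labor force — including those who want a job but have given up searching).
Civilian working-age population = 147.70 + 153.01 = 300.71 million.
Unemployment rate = 9.01 / 147.70 = 6.10%.
Labor force participation rate = 147.70 / 300.71 = 49.12%.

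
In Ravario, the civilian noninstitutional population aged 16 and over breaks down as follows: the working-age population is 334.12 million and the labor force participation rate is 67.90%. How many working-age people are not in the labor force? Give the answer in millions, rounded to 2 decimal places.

About 107.25 million are not in the labor force.

Share not in the labor force = 1 − 0.6790 = 0.3210.
Not in labor force = 0.3210 × 334.12 ≈ 107.25 million.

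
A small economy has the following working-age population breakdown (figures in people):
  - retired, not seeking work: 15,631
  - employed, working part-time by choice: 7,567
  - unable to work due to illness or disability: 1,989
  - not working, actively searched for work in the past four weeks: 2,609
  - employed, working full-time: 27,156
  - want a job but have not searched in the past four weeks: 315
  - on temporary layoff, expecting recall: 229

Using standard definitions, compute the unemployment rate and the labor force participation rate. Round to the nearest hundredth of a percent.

Employed = 7,567 + 27,156 = 34,723.
Unemployed = 2,609 + 229 = 2,838 (jobless and actively searching, or on temporary layoff).
Labor force = 34,723 + 2,838 = 37,561.
Not in labor force = 15,631 + 1,989 + 315 = 17,935 (those not working and not actively searching are outside the labor force — including those who want a job but have given up searching).
Civilian working-age population = 37,561 + 17,935 = 55,496.
Unemployment rate = 2,838 / 37,561 = 7.56%.
Labor force participation rate = 37,561 / 55,496 = 67.68%.

Unemployment rate ≈ 7.56%; labor force participation rate ≈ 67.68%.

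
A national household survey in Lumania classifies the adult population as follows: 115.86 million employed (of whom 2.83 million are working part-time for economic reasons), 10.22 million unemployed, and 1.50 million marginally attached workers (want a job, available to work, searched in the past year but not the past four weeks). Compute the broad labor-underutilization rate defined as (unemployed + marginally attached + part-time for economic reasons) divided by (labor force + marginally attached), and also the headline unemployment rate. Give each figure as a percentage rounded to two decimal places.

Labor force = 115.86 + 10.22 = 126.08 million.
Numerator = 10.22 + 1.50 + 2.83 = 14.55 million.
Denominator = 126.08 + 1.50 = 127.58 million.
Broad rate = 14.55 / 127.58 = 11.40%.
Headline unemployment rate = 10.22 / 126.08 = 8.11%.

Broad underutilization rate ≈ 11.40%; headline unemployment rate ≈ 8.11%.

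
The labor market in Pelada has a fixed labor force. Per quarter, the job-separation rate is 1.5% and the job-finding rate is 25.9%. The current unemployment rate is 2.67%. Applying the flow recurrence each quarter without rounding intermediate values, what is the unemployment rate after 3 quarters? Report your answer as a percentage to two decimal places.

With a fixed labor force, u_{t+1} = u_t + s·(1−u_t) − f·u_t = u_t·(1−s−f) + s.
Here 1−s−f = 0.726 and s = 0.015.
u_1 = 0.026700 × 0.726 + 0.015 = 0.034384.
u_2 = 0.034384 × 0.726 + 0.015 = 0.039963.
u_3 = 0.039963 × 0.726 + 0.015 = 0.044013.

Unemployment rate after three quarters ≈ 4.40%.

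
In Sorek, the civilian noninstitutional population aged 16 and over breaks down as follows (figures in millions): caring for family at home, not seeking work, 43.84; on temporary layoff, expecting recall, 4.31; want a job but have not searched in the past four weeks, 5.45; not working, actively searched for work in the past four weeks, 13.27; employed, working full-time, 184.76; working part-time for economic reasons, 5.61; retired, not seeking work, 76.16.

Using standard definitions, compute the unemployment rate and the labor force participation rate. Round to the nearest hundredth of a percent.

Unemployment rate ≈ 8.45%; labor force participation rate ≈ 62.37%.

Employed = 184.76 + 5.61 = 190.37 million (anyone who worked, including part-time for economic reasons, counts as employed).
Unemployed = 4.31 + 13.27 = 17.58 million (jobless and actively searching, or on temporary layoff).
Labor force = 190.37 + 17.58 = 207.95 million.
Not in labor force = 43.84 + 5.45 + 76.16 = 125.45 million (those not working and not actively searching are outside the labor force — including those who want a job but have given up searching).
Civilian working-age population = 207.95 + 125.45 = 333.40 million.
Unemployment rate = 17.58 / 207.95 = 8.45%.
Labor force participation rate = 207.95 / 333.40 = 62.37%.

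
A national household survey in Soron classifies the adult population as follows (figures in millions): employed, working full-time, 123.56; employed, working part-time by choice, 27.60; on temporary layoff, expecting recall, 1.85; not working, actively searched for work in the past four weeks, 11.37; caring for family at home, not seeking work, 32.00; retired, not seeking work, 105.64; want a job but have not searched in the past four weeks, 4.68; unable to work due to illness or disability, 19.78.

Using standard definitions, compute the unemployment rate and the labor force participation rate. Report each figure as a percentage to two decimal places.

Unemployment rate ≈ 8.04%; labor force participation rate ≈ 50.35%.

Employed = 123.56 + 27.60 = 151.16 million.
Unemployed = 1.85 + 11.37 = 13.22 million (jobless and actively searching, or on temporary layoff).
Labor force = 151.16 + 13.22 = 164.38 million.
Not in labor force = 32.00 + 105.64 + 4.68 + 19.78 = 162.10 million (those not working and not actively searching are outside the labor force — including those who want a job but have given up searching).
Civilian working-age population = 164.38 + 162.10 = 326.48 million.
Unemployment rate = 13.22 / 164.38 = 8.04%.
Labor force participation rate = 164.38 / 326.48 = 50.35%.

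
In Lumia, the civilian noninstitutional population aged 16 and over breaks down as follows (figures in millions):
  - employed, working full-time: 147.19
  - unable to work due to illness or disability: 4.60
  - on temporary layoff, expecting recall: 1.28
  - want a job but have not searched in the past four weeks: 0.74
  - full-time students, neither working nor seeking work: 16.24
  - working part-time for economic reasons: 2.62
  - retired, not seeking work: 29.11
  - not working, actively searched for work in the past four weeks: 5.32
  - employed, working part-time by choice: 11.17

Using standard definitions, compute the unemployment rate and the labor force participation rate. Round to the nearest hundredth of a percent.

Unemployment rate ≈ 3.94%; labor force participation rate ≈ 76.78%.

Employed = 147.19 + 2.62 + 11.17 = 160.98 million (anyone who worked, including part-time for economic reasons, counts as employed).
Unemployed = 1.28 + 5.32 = 6.60 million (jobless and actively searching, or on temporary layoff).
Labor force = 160.98 + 6.60 = 167.58 million.
Not in labor force = 4.60 + 0.74 + 16.24 + 29.11 = 50.69 million (those not working and not actively searching are outside the labor force — including those who want a job but have given up searching).
Civilian working-age population = 167.58 + 50.69 = 218.27 million.
Unemployment rate = 6.60 / 167.58 = 3.94%.
Labor force participation rate = 167.58 / 218.27 = 76.78%.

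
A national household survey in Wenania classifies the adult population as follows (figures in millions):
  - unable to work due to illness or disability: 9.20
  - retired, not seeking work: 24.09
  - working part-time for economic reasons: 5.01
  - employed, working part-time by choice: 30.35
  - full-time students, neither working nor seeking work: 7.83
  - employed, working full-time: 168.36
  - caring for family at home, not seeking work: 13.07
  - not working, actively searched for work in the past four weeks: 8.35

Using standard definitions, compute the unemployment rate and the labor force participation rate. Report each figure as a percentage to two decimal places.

Unemployment rate ≈ 3.94%; labor force participation rate ≈ 79.65%.

Employed = 5.01 + 30.35 + 168.36 = 203.72 million (anyone who worked, including part-time for economic reasons, counts as employed).
Unemployed = 8.35 million.
Labor force = 203.72 + 8.35 = 212.07 million.
Not in labor force = 9.20 + 24.09 + 7.83 + 13.07 = 54.19 million (those not working and not actively searching are outside the labor force).
Civilian working-age population = 212.07 + 54.19 = 266.26 million.
Unemployment rate = 8.35 / 212.07 = 3.94%.
Labor force participation rate = 212.07 / 266.26 = 79.65%.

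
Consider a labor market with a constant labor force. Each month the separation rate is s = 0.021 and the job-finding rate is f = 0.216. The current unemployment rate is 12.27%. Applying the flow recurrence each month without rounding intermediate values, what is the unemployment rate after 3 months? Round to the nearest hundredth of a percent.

Unemployment rate after three months ≈ 10.38%.

With a fixed labor force, u_{t+1} = u_t + s·(1−u_t) − f·u_t = u_t·(1−s−f) + s.
Here 1−s−f = 0.763 and s = 0.021.
u_1 = 0.122700 × 0.763 + 0.021 = 0.114620.
u_2 = 0.114620 × 0.763 + 0.021 = 0.108455.
u_3 = 0.108455 × 0.763 + 0.021 = 0.103751.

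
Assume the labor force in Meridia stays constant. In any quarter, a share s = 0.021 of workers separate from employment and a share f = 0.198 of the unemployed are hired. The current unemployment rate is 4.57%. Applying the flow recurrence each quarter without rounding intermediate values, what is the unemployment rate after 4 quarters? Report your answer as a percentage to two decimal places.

With a fixed labor force, u_{t+1} = u_t + s·(1−u_t) − f·u_t = u_t·(1−s−f) + s.
Here 1−s−f = 0.781 and s = 0.021.
u_1 = 0.045700 × 0.781 + 0.021 = 0.056692.
u_2 = 0.056692 × 0.781 + 0.021 = 0.065276.
u_3 = 0.065276 × 0.781 + 0.021 = 0.071981.
u_4 = 0.071981 × 0.781 + 0.021 = 0.077217.

Unemployment rate after four quarters ≈ 7.72%.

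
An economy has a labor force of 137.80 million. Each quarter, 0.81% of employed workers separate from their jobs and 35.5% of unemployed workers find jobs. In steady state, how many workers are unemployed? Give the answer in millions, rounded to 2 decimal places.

Steady-state unemployment rate u* = s/(s+f) = 0.81/(0.81+35.5) = 0.022308.
Unemployed = u* × labor force = 0.022308 × 137.80 ≈ 3.07 million.

About 3.07 million are unemployed in steady state.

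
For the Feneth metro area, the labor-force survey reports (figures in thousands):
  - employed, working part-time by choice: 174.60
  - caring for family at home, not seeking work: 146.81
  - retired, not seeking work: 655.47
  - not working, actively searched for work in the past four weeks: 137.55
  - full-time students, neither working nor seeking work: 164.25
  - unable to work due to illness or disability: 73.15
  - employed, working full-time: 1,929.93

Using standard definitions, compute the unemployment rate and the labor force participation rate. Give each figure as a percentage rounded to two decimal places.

Employed = 174.60 + 1,929.93 = 2,104.53 thousand.
Unemployed = 137.55 thousand.
Labor force = 2,104.53 + 137.55 = 2,242.08 thousand.
Not in labor force = 146.81 + 655.47 + 164.25 + 73.15 = 1,039.68 thousand (those not working and not actively searching are outside the labor force).
Civilian working-age population = 2,242.08 + 1,039.68 = 3,281.76 thousand.
Unemployment rate = 137.55 / 2,242.08 = 6.13%.
Labor force participation rate = 2,242.08 / 3,281.76 = 68.32%.

Unemployment rate ≈ 6.13%; labor force participation rate ≈ 68.32%.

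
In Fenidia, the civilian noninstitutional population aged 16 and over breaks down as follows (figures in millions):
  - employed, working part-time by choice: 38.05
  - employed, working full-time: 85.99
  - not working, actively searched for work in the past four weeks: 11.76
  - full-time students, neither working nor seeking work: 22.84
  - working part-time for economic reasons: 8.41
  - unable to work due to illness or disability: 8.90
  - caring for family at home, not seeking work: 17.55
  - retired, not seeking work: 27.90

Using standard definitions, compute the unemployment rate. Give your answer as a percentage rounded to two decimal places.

Employed = 38.05 + 85.99 + 8.41 = 132.45 million (anyone who worked, including part-time for economic reasons, counts as employed).
Unemployed = 11.76 million.
Labor force = 132.45 + 11.76 = 144.21 million.
Unemployment rate = 11.76 / 144.21 = 8.15%.

Unemployment rate ≈ 8.15%.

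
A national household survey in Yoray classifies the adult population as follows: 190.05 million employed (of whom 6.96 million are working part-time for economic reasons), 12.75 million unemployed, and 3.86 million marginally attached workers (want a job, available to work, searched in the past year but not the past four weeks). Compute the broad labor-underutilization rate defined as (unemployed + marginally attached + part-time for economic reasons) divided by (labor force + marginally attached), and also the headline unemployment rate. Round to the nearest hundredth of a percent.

Broad underutilization rate ≈ 11.41%; headline unemployment rate ≈ 6.29%.

Labor force = 190.05 + 12.75 = 202.80 million.
Numerator = 12.75 + 3.86 + 6.96 = 23.57 million.
Denominator = 202.80 + 3.86 = 206.66 million.
Broad rate = 23.57 / 206.66 = 11.41%.
Headline unemployment rate = 12.75 / 202.80 = 6.29%.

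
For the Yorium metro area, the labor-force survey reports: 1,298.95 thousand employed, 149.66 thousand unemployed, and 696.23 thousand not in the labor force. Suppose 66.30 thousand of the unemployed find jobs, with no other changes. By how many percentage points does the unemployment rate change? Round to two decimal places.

The unemployment rate changes by −4.58 percentage points.

Initially, labor force = 1,298.95 + 149.66 = 1,448.61 thousand, so u = 149.66/1,448.61 = 10.33%.
After the change, unemployed falls and employed rises by 66.30; labor force unchanged → E = 1,365.25, U = 83.36, labor force = 1,448.61 thousand.
New unemployment rate = 83.36 / 1,448.61 = 5.75%.
Change = 5.75% − 10.33% = −4.58 percentage points.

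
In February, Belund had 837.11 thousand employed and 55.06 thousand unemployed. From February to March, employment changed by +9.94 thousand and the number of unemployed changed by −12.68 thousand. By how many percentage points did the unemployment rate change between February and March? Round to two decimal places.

The unemployment rate changed by −1.41 percentage points.

February: labor force = 837.11 + 55.06 = 892.17; u = 55.06/892.17 = 6.17%.
March: labor force = 847.05 + 42.38 = 889.43; u = 42.38/889.43 = 4.76%.
Change = 4.76% − 6.17% = −1.41 pp.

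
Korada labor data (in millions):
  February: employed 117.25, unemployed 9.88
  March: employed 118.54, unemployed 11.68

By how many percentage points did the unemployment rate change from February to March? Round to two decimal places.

The unemployment rate changed by +1.20 percentage points.

February: labor force = 117.25 + 9.88 = 127.13; u = 9.88/127.13 = 7.77%.
March: labor force = 118.54 + 11.68 = 130.22; u = 11.68/130.22 = 8.97%.
Change = 8.97% − 7.77% = +1.20 pp.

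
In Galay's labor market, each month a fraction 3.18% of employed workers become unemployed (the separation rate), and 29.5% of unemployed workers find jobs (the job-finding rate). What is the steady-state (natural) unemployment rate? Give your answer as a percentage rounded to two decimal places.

At steady state the flows balance: s·E = f·U, so U/(E+U) = s/(s+f).
u* = 3.18 / (3.18 + 29.5) = 3.18 / 32.68 = 9.73%.

Steady-state unemployment rate ≈ 9.73%.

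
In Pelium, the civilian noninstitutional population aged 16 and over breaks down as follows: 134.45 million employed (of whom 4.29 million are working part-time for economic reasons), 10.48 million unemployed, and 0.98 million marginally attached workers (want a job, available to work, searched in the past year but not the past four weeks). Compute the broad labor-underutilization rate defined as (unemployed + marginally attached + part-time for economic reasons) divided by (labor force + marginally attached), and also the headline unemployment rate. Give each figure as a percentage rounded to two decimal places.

Broad underutilization rate ≈ 10.79%; headline unemployment rate ≈ 7.23%.

Labor force = 134.45 + 10.48 = 144.93 million.
Numerator = 10.48 + 0.98 + 4.29 = 15.75 million.
Denominator = 144.93 + 0.98 = 145.91 million.
Broad rate = 15.75 / 145.91 = 10.79%.
Headline unemployment rate = 10.48 / 144.93 = 7.23%.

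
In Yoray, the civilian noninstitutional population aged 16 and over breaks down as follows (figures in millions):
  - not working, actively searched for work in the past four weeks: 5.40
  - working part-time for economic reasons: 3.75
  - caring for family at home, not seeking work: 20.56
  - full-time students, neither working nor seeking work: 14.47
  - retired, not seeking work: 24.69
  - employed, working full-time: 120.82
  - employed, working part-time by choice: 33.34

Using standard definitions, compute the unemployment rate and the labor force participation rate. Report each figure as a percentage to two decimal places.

Employed = 3.75 + 120.82 + 33.34 = 157.91 million (anyone who worked, including part-time for economic reasons, counts as employed).
Unemployed = 5.40 million.
Labor force = 157.91 + 5.40 = 163.31 million.
Not in labor force = 20.56 + 14.47 + 24.69 = 59.72 million (those not working and not actively searching are outside the labor force).
Civilian working-age population = 163.31 + 59.72 = 223.03 million.
Unemployment rate = 5.40 / 163.31 = 3.31%.
Labor force participation rate = 163.31 / 223.03 = 73.22%.

Unemployment rate ≈ 3.31%; labor force participation rate ≈ 73.22%.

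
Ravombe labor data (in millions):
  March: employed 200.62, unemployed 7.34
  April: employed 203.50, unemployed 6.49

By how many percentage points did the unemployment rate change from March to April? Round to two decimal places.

March: labor force = 200.62 + 7.34 = 207.96; u = 7.34/207.96 = 3.53%.
April: labor force = 203.50 + 6.49 = 209.99; u = 6.49/209.99 = 3.09%.
Change = 3.09% − 3.53% = −0.44 pp.

The unemployment rate changed by −0.44 percentage points.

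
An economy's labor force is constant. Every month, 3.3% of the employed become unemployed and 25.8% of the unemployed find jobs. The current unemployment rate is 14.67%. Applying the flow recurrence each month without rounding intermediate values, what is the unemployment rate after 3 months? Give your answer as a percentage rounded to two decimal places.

With a fixed labor force, u_{t+1} = u_t + s·(1−u_t) − f·u_t = u_t·(1−s−f) + s.
Here 1−s−f = 0.709 and s = 0.033.
u_1 = 0.146700 × 0.709 + 0.033 = 0.137010.
u_2 = 0.137010 × 0.709 + 0.033 = 0.130140.
u_3 = 0.130140 × 0.709 + 0.033 = 0.125269.

Unemployment rate after three months ≈ 12.53%.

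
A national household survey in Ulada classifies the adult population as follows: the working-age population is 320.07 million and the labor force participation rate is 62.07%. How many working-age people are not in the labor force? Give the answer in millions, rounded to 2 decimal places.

About 121.40 million are not in the labor force.

Share not in the labor force = 1 − 0.6207 = 0.3793.
Not in labor force = 0.3793 × 320.07 ≈ 121.40 million.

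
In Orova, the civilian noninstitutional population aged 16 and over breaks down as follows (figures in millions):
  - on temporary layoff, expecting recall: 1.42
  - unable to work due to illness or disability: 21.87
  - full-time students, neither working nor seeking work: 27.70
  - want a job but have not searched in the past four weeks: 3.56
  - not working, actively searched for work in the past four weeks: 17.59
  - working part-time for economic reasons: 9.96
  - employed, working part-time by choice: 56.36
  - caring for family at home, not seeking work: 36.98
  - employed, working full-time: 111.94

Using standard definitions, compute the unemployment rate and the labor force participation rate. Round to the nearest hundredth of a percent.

Employed = 9.96 + 56.36 + 111.94 = 178.26 million (anyone who worked, including part-time for economic reasons, counts as employed).
Unemployed = 1.42 + 17.59 = 19.01 million (jobless and actively searching, or on temporary layoff).
Labor force = 178.26 + 19.01 = 197.27 million.
Not in labor force = 21.87 + 27.70 + 3.56 + 36.98 = 90.11 million (those not working and not actively searching are outside the labor force — including those who want a job but have given up searching).
Civilian working-age population = 197.27 + 90.11 = 287.38 million.
Unemployment rate = 19.01 / 197.27 = 9.64%.
Labor force participation rate = 197.27 / 287.38 = 68.64%.

Unemployment rate ≈ 9.64%; labor force participation rate ≈ 68.64%.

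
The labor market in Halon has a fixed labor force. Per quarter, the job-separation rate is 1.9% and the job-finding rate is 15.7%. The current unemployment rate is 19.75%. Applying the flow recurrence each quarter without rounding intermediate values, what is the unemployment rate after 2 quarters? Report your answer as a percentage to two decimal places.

Unemployment rate after two quarters ≈ 16.88%.

With a fixed labor force, u_{t+1} = u_t + s·(1−u_t) − f·u_t = u_t·(1−s−f) + s.
Here 1−s−f = 0.824 and s = 0.019.
u_1 = 0.197500 × 0.824 + 0.019 = 0.181740.
u_2 = 0.181740 × 0.824 + 0.019 = 0.168754.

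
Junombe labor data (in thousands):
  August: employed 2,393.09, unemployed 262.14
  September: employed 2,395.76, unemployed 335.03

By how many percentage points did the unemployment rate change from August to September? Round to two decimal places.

The unemployment rate changed by +2.40 percentage points.

August: labor force = 2,393.09 + 262.14 = 2,655.23; u = 262.14/2,655.23 = 9.87%.
September: labor force = 2,395.76 + 335.03 = 2,730.79; u = 335.03/2,730.79 = 12.27%.
Change = 12.27% − 9.87% = +2.40 pp.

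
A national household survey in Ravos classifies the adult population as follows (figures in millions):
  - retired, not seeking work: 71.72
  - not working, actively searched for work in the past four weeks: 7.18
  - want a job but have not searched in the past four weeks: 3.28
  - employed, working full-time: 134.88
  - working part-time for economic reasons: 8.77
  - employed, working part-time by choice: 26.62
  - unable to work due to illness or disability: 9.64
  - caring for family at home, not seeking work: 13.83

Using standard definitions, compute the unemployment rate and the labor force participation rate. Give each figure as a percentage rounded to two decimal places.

Employed = 134.88 + 8.77 + 26.62 = 170.27 million (anyone who worked, including part-time for economic reasons, counts as employed).
Unemployed = 7.18 million.
Labor force = 170.27 + 7.18 = 177.45 million.
Not in labor force = 71.72 + 3.28 + 9.64 + 13.83 = 98.47 million (those not working and not actively searching are outside the labor force — including those who want a job but have given up searching).
Civilian working-age population = 177.45 + 98.47 = 275.92 million.
Unemployment rate = 7.18 / 177.45 = 4.05%.
Labor force participation rate = 177.45 / 275.92 = 64.31%.

Unemployment rate ≈ 4.05%; labor force participation rate ≈ 64.31%.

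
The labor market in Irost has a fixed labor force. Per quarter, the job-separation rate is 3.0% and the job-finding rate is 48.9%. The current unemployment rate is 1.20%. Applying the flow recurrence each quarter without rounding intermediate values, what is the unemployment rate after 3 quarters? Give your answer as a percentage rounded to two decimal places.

With a fixed labor force, u_{t+1} = u_t + s·(1−u_t) − f·u_t = u_t·(1−s−f) + s.
Here 1−s−f = 0.481 and s = 0.030.
u_1 = 0.012000 × 0.481 + 0.030 = 0.035772.
u_2 = 0.035772 × 0.481 + 0.030 = 0.047206.
u_3 = 0.047206 × 0.481 + 0.030 = 0.052706.

Unemployment rate after three quarters ≈ 5.27%.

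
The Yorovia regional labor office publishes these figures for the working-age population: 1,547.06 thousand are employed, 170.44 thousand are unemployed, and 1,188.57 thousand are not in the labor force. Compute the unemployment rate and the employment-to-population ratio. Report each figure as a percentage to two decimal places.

Labor force = employed + unemployed = 1,547.06 + 170.44 = 1,717.50 thousand.
Working-age population = 1,717.50 + 1,188.57 = 2,906.07 thousand.
Unemployment rate = 170.44 / 1,717.50 = 9.92%.
Employment-population ratio = 1,547.06 / 2,906.07 = 53.24%.

Unemployment rate ≈ 9.92%; employment-population ratio ≈ 53.24%.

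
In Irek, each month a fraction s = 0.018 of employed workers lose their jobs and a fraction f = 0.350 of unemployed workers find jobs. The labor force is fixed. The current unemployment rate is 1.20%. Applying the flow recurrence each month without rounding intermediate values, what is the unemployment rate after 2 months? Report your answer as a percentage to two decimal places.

With a fixed labor force, u_{t+1} = u_t + s·(1−u_t) − f·u_t = u_t·(1−s−f) + s.
Here 1−s−f = 0.632 and s = 0.018.
u_1 = 0.012000 × 0.632 + 0.018 = 0.025584.
u_2 = 0.025584 × 0.632 + 0.018 = 0.034169.

Unemployment rate after two months ≈ 3.42%.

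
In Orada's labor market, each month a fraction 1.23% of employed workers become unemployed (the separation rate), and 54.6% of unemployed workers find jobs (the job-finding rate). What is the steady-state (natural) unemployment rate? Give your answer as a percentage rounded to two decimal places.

Steady-state unemployment rate ≈ 2.20%.

At steady state the flows balance: s·E = f·U, so U/(E+U) = s/(s+f).
u* = 1.23 / (1.23 + 54.6) = 1.23 / 55.83 = 2.20%.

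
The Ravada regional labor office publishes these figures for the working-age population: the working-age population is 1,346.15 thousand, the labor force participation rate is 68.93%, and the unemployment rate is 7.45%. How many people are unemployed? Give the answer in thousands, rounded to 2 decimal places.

About 69.13 thousand are unemployed.

Labor force = 0.6893 × 1,346.15 = 927.90 thousand.
Unemployed = 0.0745 × 927.90 ≈ 69.13 thousand.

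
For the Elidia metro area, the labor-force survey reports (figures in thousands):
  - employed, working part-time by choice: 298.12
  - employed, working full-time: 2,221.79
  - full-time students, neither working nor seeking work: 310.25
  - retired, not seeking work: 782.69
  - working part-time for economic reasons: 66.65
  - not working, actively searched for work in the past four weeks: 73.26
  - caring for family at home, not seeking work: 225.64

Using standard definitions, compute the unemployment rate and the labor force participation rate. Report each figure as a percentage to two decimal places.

Unemployment rate ≈ 2.75%; labor force participation rate ≈ 66.86%.

Employed = 298.12 + 2,221.79 + 66.65 = 2,586.56 thousand (anyone who worked, including part-time for economic reasons, counts as employed).
Unemployed = 73.26 thousand.
Labor force = 2,586.56 + 73.26 = 2,659.82 thousand.
Not in labor force = 310.25 + 782.69 + 225.64 = 1,318.58 thousand (those not working and not actively searching are outside the labor force).
Civilian working-age population = 2,659.82 + 1,318.58 = 3,978.40 thousand.
Unemployment rate = 73.26 / 2,659.82 = 2.75%.
Labor force participation rate = 2,659.82 / 3,978.40 = 66.86%.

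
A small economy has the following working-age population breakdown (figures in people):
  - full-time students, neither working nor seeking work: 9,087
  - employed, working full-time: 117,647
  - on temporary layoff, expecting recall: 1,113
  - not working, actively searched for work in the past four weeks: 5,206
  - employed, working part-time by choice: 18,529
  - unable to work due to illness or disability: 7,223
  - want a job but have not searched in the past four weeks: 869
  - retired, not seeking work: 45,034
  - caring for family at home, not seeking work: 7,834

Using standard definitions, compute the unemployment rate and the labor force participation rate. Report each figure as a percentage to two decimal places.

Unemployment rate ≈ 4.43%; labor force participation rate ≈ 67.04%.

Employed = 117,647 + 18,529 = 136,176.
Unemployed = 1,113 + 5,206 = 6,319 (jobless and actively searching, or on temporary layoff).
Labor force = 136,176 + 6,319 = 142,495.
Not in labor force = 9,087 + 7,223 + 869 + 45,034 + 7,834 = 70,047 (those not working and not actively searching are outside the labor force — including those who want a job but have given up searching).
Civilian working-age population = 142,495 + 70,047 = 212,542.
Unemployment rate = 6,319 / 142,495 = 4.43%.
Labor force participation rate = 142,495 / 212,542 = 67.04%.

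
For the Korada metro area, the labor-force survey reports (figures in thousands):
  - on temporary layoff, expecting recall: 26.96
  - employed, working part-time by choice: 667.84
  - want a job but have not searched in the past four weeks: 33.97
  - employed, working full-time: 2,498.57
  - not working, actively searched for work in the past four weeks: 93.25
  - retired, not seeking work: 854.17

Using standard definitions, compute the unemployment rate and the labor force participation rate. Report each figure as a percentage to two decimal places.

Unemployment rate ≈ 3.66%; labor force participation rate ≈ 78.73%.

Employed = 667.84 + 2,498.57 = 3,166.41 thousand.
Unemployed = 26.96 + 93.25 = 120.21 thousand (jobless and actively searching, or on temporary layoff).
Labor force = 3,166.41 + 120.21 = 3,286.62 thousand.
Not in labor force = 33.97 + 854.17 = 888.14 thousand (those not working and not actively searching are outside the labor force — including those who want a job but have given up searching).
Civilian working-age population = 3,286.62 + 888.14 = 4,174.76 thousand.
Unemployment rate = 120.21 / 3,286.62 = 3.66%.
Labor force participation rate = 3,286.62 / 4,174.76 = 78.73%.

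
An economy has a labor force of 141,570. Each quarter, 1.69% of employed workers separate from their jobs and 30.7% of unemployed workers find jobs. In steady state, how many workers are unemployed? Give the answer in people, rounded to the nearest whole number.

Steady-state unemployment rate u* = s/(s+f) = 1.69/(1.69+30.7) = 0.052177.
Unemployed = u* × labor force = 0.052177 × 141,570 ≈ 7,387.

About 7,387 are unemployed in steady state.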